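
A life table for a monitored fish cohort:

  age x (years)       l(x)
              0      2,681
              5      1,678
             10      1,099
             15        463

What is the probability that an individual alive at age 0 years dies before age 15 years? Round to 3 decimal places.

0.827

P(die before 15 | alive at 0) = 1 − l(15)/l(0) = 1 − 463/2,681 = (2,218)/2,681 = 0.827303.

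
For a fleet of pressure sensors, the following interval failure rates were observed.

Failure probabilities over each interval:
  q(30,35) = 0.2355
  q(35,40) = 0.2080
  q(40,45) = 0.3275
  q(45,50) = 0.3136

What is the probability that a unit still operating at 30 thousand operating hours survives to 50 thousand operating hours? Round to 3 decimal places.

Survival from 30 to 50 is the product of surviving each interval: (1 − 0.2355) × (1 − 0.2080) × (1 − 0.3275) × (1 − 0.3136).
= 0.7645 × 0.7920 × 0.6725 × 0.6864 = 0.279494.

0.279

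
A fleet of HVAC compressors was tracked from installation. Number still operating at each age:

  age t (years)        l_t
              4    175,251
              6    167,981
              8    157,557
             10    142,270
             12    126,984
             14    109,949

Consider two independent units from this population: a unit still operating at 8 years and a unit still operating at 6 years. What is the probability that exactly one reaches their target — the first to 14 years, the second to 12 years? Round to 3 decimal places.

p₁ = l_14/l_8 = 109,949/157,557 = 0.697836; p₂ = l_12/l_6 = 126,984/167,981 = 0.755943.
P(exactly one) = p₁(1−p₂) + (1−p₁)p₂ = 0.170312 + 0.228419 = 0.398731.

0.399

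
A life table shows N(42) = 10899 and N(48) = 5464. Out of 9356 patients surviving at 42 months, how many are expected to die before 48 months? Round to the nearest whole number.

4666

The relevant probability is 1 − 5464/10899 = 0.498670.
Expected number = 9356 × 0.498670 = 4666.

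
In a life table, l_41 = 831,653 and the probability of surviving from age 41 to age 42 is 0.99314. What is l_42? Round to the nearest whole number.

825948

l_42 = l_41 × p = 831,653 × 0.99314 = 825948.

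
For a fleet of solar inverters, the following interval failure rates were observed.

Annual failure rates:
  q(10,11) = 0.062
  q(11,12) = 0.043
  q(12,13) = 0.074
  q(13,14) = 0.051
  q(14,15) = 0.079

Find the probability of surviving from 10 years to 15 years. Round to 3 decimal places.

0.727

P(survive 10→15) = (1 − 0.062) × (1 − 0.043) × (1 − 0.074) × (1 − 0.051) × (1 − 0.079).
= 0.938 × 0.957 × 0.926 × 0.949 × 0.921 = 0.726527.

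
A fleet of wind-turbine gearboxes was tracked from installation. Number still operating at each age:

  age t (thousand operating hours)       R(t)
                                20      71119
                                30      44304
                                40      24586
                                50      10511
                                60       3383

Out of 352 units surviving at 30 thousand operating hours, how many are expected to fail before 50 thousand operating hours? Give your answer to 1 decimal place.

268.5

The relevant probability is 1 − 10511/44304 = 0.762753.
Expected number = 352 × 0.762753 = 268.5.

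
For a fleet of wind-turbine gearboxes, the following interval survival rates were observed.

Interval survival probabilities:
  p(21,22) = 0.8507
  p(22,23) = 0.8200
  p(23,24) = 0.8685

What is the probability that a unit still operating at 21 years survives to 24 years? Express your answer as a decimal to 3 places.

0.606

The overall survival probability is 0.8507 × 0.8200 × 0.8685.
= 0.605843.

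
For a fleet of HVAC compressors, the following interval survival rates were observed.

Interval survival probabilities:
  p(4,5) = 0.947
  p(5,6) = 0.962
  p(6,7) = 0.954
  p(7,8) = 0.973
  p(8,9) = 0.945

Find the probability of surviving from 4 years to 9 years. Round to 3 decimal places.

0.799

Survival from 4 to 9 is the product of surviving each interval: 0.947 × 0.962 × 0.954 × 0.973 × 0.945.
= 0.799131.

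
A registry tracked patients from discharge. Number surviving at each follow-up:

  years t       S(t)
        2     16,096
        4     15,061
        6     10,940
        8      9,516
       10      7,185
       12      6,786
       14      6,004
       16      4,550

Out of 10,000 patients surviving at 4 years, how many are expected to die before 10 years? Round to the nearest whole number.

5229

The relevant probability is 1 − 7,185/15,061 = 0.522940.
Expected number = 10,000 × 0.522940 = 5229.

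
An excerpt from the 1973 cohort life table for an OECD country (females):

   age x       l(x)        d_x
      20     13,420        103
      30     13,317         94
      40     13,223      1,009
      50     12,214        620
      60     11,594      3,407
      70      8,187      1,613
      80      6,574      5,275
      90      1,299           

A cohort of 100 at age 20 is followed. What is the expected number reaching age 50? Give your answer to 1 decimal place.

The relevant probability is 12,214/13,420 = 0.910134.
Expected number = 100 × 0.910134 = 91.0.

91.0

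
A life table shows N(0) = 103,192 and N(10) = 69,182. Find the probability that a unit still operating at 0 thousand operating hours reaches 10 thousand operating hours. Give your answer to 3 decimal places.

The conditional survival probability is N(10)/N(0) = 69,182/103,192 = 0.670420.

0.670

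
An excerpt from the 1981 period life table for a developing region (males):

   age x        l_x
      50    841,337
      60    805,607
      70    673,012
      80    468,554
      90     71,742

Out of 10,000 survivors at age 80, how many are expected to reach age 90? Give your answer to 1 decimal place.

1531.1

The relevant probability is 71,742/468,554 = 0.153114.
Expected number = 10,000 × 0.153114 = 1531.1.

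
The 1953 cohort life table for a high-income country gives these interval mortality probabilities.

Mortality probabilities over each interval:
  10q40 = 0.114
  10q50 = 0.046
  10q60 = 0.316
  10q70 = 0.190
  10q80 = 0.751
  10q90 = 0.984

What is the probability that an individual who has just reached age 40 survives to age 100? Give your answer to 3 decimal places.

The overall survival probability is (1 − 0.114) × (1 − 0.046) × (1 − 0.316) × (1 − 0.190) × (1 − 0.751) × (1 − 0.984).
= 0.886 × 0.954 × 0.684 × 0.810 × 0.249 × 0.016 = 0.001866.

0.002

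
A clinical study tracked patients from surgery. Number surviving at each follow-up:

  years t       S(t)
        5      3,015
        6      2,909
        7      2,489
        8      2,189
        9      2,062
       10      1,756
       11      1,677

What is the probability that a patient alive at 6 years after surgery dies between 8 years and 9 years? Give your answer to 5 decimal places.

0.04366

This is the probability of reaching 8 but not 9, conditional on being alive at 6: (S(8) − S(9)) / S(6).
= (2,189 − 2,062) / 2,909 = 127 / 2,909 = 0.043658.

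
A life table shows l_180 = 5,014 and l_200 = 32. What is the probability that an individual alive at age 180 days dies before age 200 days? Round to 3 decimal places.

0.994

P(die before 200 | alive at 180) = 1 − l_200/l_180 = 1 − 32/5,014 = (4,982)/5,014 = 0.993618.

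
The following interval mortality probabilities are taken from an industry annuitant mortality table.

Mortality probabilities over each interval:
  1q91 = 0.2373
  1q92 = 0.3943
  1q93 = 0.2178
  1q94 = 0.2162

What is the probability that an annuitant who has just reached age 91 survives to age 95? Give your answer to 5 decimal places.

Chaining the interval survival probabilities: (1 − 0.2373) × (1 − 0.3943) × (1 − 0.2178) × (1 − 0.2162).
= 0.7627 × 0.6057 × 0.7822 × 0.7838 = 0.283227.

0.28323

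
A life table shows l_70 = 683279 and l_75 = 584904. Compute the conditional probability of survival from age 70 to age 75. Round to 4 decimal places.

We want 5p70 = l_75/l_70.
The conditional survival probability is l_75/l_70 = 584904/683279 = 0.856025.

0.8560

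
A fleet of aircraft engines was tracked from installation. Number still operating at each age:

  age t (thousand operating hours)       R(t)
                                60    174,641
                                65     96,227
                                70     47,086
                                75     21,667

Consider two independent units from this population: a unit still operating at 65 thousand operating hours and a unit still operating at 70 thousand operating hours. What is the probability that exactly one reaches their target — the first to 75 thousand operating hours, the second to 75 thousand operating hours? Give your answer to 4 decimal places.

0.4781

p₁ = R(75)/R(65) = 21,667/96,227 = 0.225165; p₂ = R(75)/R(70) = 21,667/47,086 = 0.460158.
P(exactly one) = p₁(1−p₂) + (1−p₁)p₂ = 0.121554 + 0.356547 = 0.478100.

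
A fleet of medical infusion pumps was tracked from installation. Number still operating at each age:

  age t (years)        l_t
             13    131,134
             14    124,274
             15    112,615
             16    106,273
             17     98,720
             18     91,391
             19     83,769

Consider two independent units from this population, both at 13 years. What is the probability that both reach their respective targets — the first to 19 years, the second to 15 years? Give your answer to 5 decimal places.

0.54859

p₁ = l_19/l_13 = 83,769/131,134 = 0.638805; p₂ = l_15/l_13 = 112,615/131,134 = 0.858778.
P(both) = p₁ × p₂ = 0.638805 × 0.858778 = 0.548592.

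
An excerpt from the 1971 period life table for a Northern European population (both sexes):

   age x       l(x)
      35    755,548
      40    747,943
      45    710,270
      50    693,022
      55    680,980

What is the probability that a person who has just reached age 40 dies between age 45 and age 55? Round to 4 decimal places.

This is the probability of reaching 45 but not 55, conditional on being alive at 40: (l(45) − l(55)) / l(40).
= (710,270 − 680,980) / 747,943 = 29,290 / 747,943 = 0.039161.

0.0392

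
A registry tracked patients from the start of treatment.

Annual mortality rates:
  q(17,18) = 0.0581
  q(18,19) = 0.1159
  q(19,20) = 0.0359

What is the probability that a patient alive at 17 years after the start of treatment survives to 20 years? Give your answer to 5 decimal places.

P(survive 17→20) = (1 − 0.0581) × (1 − 0.1159) × (1 − 0.0359).
= 0.9419 × 0.8841 × 0.9641 = 0.802839.

0.80284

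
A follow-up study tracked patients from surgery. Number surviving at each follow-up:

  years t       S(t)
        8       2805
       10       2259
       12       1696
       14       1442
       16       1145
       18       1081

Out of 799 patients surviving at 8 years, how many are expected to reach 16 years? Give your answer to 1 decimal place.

326.2

The relevant probability is 1145/2805 = 0.408200.
Expected number = 799 × 0.408200 = 326.2.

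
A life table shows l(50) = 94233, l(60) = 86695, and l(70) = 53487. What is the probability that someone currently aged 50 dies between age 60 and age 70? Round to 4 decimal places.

This is the probability of reaching 60 but not 70, conditional on being alive at 50: (l(60) − l(70)) / l(50).
= (86695 − 53487) / 94233 = 33208 / 94233 = 0.352403.

0.3524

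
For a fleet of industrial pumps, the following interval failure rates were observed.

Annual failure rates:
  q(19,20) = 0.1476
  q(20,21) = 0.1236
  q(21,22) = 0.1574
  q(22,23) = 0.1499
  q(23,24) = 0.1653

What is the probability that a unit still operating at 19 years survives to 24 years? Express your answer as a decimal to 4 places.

Chaining the interval survival probabilities: (1 − 0.1476) × (1 − 0.1236) × (1 − 0.1574) × (1 − 0.1499) × (1 − 0.1653).
= 0.8524 × 0.8764 × 0.8426 × 0.8501 × 0.8347 = 0.446650.

0.4467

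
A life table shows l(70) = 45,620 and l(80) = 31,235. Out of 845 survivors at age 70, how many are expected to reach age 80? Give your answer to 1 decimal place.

578.6

The relevant probability is 31,235/45,620 = 0.684678.
Expected number = 845 × 0.684678 = 578.6.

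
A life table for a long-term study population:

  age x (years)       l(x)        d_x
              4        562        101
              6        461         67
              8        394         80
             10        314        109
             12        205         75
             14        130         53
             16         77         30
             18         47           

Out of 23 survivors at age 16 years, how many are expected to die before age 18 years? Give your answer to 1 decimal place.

9.0

The relevant probability is 1 − 47/77 = 0.389610.
Expected number = 23 × 0.389610 = 9.0.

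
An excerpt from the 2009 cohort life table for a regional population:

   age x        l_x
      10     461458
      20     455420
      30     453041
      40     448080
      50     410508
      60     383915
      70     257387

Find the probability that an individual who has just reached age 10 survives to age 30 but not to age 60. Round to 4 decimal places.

0.1498

We want 20|30q10 = (l_30 − l_60)/l_10.
This is the probability of reaching 30 but not 60, conditional on being alive at 10: (l_30 − l_60) / l_10.
= (453041 − 383915) / 461458 = 69126 / 461458 = 0.149799.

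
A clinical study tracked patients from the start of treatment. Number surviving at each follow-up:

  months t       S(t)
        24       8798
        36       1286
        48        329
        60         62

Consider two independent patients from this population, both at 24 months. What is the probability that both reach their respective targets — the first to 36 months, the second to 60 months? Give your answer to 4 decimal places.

0.0010

p₁ = S(36)/S(24) = 1286/8798 = 0.146170; p₂ = S(60)/S(24) = 62/8798 = 0.007047.
P(both) = p₁ × p₂ = 0.146170 × 0.007047 = 0.001030.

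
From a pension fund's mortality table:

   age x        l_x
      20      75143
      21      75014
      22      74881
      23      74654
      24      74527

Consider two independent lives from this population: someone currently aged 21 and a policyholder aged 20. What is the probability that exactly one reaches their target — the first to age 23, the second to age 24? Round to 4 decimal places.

p₁ = l_23/l_21 = 74654/75014 = 0.995201; p₂ = l_24/l_20 = 74527/75143 = 0.991802.
P(exactly one) = p₁(1−p₂) + (1−p₁)p₂ = 0.008159 + 0.004760 = 0.012918.

0.0129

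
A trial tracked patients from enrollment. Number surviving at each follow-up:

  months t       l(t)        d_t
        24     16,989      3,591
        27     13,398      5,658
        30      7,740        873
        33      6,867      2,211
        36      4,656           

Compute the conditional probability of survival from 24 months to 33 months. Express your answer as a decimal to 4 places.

The conditional survival probability is l(33)/l(24) = 6,867/16,989 = 0.404203.

0.4042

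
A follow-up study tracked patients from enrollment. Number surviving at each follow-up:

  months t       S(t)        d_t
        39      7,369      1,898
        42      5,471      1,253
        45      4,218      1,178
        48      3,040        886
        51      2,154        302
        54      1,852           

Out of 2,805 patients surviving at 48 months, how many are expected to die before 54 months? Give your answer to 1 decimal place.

The relevant probability is 1 − 1,852/3,040 = 0.390789.
Expected number = 2,805 × 0.390789 = 1096.2.

1096.2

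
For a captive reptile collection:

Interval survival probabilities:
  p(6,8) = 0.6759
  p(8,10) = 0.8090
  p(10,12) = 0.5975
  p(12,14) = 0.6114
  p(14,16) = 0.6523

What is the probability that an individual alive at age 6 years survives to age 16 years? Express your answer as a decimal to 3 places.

0.130

P(survive 6→16) = 0.6759 × 0.8090 × 0.5975 × 0.6114 × 0.6523.
= 0.130299.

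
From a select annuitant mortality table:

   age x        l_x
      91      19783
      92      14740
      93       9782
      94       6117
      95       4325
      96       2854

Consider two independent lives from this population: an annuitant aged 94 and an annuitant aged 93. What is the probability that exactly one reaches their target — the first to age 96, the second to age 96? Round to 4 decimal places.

p₁ = l_96/l_94 = 2854/6117 = 0.466569; p₂ = l_96/l_93 = 2854/9782 = 0.291760.
P(exactly one) = p₁(1−p₂) + (1−p₁)p₂ = 0.330443 + 0.155634 = 0.486077.

0.4861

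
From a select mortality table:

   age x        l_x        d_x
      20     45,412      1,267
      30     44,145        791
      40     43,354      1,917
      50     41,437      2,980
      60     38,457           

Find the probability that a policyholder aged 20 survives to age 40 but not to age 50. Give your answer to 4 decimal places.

0.0422

We want 20|10q20 = (l_40 − l_50)/l_20.
This is the probability of reaching 40 but not 50, conditional on being alive at 20: (l_40 − l_50) / l_20.
= (43,354 − 41,437) / 45,412 = 1,917 / 45,412 = 0.042214.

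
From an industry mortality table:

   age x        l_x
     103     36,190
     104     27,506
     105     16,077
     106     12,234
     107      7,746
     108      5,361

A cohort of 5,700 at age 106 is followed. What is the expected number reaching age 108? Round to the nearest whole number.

2498

The relevant probability is 5,361/12,234 = 0.438205.
Expected number = 5,700 × 0.438205 = 2498.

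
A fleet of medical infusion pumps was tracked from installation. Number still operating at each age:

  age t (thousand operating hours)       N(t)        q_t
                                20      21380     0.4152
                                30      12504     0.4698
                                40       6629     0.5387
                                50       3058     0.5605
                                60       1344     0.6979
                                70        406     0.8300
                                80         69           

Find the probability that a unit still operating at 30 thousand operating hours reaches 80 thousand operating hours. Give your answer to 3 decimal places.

The conditional survival probability is N(80)/N(30) = 69/12504 = 0.005518.

0.006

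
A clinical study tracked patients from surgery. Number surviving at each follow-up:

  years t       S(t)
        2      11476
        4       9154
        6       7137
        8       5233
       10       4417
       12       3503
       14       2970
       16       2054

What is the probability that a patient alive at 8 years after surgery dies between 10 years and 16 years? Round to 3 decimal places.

0.452

This is the probability of reaching 10 but not 16, conditional on being alive at 8: (S(10) − S(16)) / S(8).
= (4417 − 2054) / 5233 = 2363 / 5233 = 0.451557.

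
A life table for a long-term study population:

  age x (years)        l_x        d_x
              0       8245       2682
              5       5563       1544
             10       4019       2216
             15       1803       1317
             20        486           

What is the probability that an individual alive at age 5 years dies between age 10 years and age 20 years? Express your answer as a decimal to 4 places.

This is the probability of reaching 10 but not 20, conditional on being alive at 5: (l_10 − l_20) / l_5.
= (4019 − 486) / 5563 = 3533 / 5563 = 0.635089.

0.6351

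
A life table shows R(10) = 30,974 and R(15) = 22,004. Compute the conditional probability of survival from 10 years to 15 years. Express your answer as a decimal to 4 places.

The conditional survival probability is R(15)/R(10) = 22,004/30,974 = 0.710402.

0.7104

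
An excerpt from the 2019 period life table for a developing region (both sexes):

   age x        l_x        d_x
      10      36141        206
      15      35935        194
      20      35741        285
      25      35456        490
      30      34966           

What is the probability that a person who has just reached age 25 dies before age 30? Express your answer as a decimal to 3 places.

P(die before 30 | alive at 25) = 1 − l_30/l_25 = 1 − 34966/35456 = (490)/35456 = 0.013820.

0.014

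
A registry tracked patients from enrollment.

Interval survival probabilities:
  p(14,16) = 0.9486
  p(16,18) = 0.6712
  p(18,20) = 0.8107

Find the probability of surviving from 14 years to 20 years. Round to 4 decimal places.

Chaining the interval survival probabilities: 0.9486 × 0.6712 × 0.8107.
= 0.516173.

0.5162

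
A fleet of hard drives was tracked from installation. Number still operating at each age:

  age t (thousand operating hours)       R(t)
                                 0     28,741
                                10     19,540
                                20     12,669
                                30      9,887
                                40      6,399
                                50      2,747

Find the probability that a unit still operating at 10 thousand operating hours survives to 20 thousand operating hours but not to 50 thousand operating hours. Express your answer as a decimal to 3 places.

0.508

This is the probability of reaching 20 but not 50, conditional on being operational at 10: (R(20) − R(50)) / R(10).
= (12,669 − 2,747) / 19,540 = 9,922 / 19,540 = 0.507779.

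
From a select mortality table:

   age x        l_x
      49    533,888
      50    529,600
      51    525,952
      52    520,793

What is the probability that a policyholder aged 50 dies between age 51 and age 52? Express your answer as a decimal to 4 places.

This is the probability of reaching 51 but not 52, conditional on being alive at 50: (l_51 − l_52) / l_50.
= (525,952 − 520,793) / 529,600 = 5,159 / 529,600 = 0.009741.

0.0097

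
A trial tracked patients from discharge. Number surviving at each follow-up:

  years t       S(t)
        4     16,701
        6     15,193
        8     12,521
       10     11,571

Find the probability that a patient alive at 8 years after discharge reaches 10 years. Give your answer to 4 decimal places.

0.9241

The conditional survival probability is S(10)/S(8) = 11,571/12,521 = 0.924127.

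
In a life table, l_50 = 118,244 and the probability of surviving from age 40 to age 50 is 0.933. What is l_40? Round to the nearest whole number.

126735

l_40 = l_50 / p = 118,244 / 0.933 = 126735.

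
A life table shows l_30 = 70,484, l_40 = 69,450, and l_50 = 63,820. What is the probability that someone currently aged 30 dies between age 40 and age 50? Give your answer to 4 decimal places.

We want 10|10q30 = (l_40 − l_50)/l_30.
This is the probability of reaching 40 but not 50, conditional on being alive at 30: (l_40 − l_50) / l_30.
= (69,450 − 63,820) / 70,484 = 5,630 / 70,484 = 0.079876.

0.0799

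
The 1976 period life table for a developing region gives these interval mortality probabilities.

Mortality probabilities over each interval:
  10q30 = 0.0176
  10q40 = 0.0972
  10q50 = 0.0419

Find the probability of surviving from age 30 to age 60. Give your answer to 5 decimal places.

The overall survival probability is (1 − 0.0176) × (1 − 0.0972) × (1 − 0.0419).
= 0.9824 × 0.9028 × 0.9581 = 0.849749.

0.84975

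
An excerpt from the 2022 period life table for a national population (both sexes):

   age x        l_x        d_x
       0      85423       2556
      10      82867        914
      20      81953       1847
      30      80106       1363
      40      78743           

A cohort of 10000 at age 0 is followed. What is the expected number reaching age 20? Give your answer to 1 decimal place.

9593.8

The relevant probability is 81953/85423 = 0.959379.
Expected number = 10000 × 0.959379 = 9593.8.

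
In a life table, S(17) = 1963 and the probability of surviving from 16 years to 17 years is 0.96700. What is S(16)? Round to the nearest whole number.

S(16) = S(17) / p = 1963 / 0.96700 = 2030.

2030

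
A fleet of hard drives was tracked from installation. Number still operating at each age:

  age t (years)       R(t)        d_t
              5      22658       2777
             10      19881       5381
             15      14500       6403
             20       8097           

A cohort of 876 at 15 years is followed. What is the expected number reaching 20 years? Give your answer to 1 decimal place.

489.2

The relevant probability is 8097/14500 = 0.558414.
Expected number = 876 × 0.558414 = 489.2.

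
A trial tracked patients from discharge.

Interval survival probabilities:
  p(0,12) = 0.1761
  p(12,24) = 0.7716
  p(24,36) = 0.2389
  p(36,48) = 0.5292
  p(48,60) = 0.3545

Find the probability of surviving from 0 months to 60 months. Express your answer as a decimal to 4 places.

0.0061

The overall survival probability is 0.1761 × 0.7716 × 0.2389 × 0.5292 × 0.3545.
= 0.006090.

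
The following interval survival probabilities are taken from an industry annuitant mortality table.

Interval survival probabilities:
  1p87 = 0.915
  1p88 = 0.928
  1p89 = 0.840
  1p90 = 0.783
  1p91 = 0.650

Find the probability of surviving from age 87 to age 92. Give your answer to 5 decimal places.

Survival from 87 to 92 is the product of surviving each interval: 0.915 × 0.928 × 0.840 × 0.783 × 0.650.
= 0.363014.

0.36301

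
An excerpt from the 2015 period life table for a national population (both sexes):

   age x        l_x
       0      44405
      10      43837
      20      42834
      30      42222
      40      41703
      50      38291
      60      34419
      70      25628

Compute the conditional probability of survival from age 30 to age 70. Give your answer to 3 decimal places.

0.607

The conditional survival probability is l_70/l_30 = 25628/42222 = 0.606982.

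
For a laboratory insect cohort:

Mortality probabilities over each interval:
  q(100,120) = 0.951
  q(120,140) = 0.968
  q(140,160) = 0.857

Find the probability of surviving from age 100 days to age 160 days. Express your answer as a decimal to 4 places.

0.0002

Chaining the interval survival probabilities: (1 − 0.951) × (1 − 0.968) × (1 − 0.857).
= 0.049 × 0.032 × 0.143 = 0.000224.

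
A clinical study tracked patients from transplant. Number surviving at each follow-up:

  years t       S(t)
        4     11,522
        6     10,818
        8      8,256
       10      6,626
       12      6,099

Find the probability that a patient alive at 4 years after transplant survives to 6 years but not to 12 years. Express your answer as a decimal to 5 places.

0.40956

This is the probability of reaching 6 but not 12, conditional on being alive at 4: (S(6) − S(12)) / S(4).
= (10,818 − 6,099) / 11,522 = 4,719 / 11,522 = 0.409564.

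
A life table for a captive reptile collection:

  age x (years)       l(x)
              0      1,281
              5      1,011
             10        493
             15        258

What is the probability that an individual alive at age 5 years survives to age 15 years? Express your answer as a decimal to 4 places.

The conditional survival probability is l(15)/l(5) = 258/1,011 = 0.255193.

0.2552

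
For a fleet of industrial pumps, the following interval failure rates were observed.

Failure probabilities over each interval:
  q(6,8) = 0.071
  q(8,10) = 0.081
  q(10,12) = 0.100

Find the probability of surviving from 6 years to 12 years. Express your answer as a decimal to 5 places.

P(survive 6→12) = (1 − 0.071) × (1 − 0.081) × (1 − 0.100).
= 0.929 × 0.919 × 0.900 = 0.768376.

0.76838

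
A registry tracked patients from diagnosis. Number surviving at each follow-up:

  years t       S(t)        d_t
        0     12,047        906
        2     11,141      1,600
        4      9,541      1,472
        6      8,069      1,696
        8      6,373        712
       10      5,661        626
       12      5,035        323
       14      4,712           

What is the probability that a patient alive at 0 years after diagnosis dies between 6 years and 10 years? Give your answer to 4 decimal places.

0.1999

This is the probability of reaching 6 but not 10, conditional on being alive at 0: (S(6) − S(10)) / S(0).
= (8,069 − 5,661) / 12,047 = 2,408 / 12,047 = 0.199884.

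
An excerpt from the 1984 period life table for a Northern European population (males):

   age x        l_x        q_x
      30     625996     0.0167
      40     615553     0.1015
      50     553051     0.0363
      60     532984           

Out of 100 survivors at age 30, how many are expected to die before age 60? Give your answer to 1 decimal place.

The relevant probability is 1 − 532984/625996 = 0.148582.
Expected number = 100 × 0.148582 = 14.9.

14.9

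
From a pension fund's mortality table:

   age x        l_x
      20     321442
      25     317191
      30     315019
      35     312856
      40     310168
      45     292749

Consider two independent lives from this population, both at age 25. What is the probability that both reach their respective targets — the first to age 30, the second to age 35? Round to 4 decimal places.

p₁ = l_30/l_25 = 315019/317191 = 0.993152; p₂ = l_35/l_25 = 312856/317191 = 0.986333.
P(both) = p₁ × p₂ = 0.993152 × 0.986333 = 0.979579.

0.9796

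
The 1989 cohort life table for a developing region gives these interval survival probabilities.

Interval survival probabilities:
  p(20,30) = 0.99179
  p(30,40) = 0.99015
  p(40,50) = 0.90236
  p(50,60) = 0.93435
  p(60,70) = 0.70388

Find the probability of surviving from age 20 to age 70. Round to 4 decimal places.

The overall survival probability is 0.99179 × 0.99015 × 0.90236 × 0.93435 × 0.70388.
= 0.582786.

0.5828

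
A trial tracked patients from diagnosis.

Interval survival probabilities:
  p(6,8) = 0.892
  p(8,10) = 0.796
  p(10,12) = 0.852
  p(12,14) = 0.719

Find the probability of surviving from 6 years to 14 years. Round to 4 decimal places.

Survival from 6 to 14 is the product of surviving each interval: 0.892 × 0.796 × 0.852 × 0.719.
= 0.434957.

0.4350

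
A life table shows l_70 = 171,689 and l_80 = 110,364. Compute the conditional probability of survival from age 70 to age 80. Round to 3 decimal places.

0.643

We want 10p70 = l_80/l_70.
The conditional survival probability is l_80/l_70 = 110,364/171,689 = 0.642813.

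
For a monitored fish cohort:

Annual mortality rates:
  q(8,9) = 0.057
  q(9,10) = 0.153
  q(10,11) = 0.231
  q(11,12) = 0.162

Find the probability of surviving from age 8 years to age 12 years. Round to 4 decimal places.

0.5147

Chaining the interval survival probabilities: (1 − 0.057) × (1 − 0.153) × (1 − 0.231) × (1 − 0.162).
= 0.943 × 0.847 × 0.769 × 0.838 = 0.514713.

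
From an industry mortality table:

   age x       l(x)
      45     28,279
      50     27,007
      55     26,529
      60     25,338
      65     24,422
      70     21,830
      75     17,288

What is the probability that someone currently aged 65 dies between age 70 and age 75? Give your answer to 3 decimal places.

0.186

This is the probability of reaching 70 but not 75, conditional on being alive at 65: (l(70) − l(75)) / l(65).
= (21,830 − 17,288) / 24,422 = 4,542 / 24,422 = 0.185980.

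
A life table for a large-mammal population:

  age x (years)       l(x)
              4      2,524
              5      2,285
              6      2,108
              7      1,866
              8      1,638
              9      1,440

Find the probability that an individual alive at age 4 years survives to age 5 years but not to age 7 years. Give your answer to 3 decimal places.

0.166

This is the probability of reaching 5 but not 7, conditional on being alive at 4: (l(5) − l(7)) / l(4).
= (2,285 − 1,866) / 2,524 = 419 / 2,524 = 0.166006.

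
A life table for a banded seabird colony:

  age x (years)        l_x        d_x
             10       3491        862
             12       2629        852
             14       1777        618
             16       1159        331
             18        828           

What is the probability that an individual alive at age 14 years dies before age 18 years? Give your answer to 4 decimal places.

P(die before 18 | alive at 14) = 1 − l_18/l_14 = 1 − 828/1777 = (949)/1777 = 0.534046.

0.5340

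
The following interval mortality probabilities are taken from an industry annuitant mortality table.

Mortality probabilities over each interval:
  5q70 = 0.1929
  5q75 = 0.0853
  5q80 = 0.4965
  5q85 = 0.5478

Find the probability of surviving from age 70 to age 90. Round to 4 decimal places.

0.1681

Survival from 70 to 90 is the product of surviving each interval: (1 − 0.1929) × (1 − 0.0853) × (1 − 0.4965) × (1 − 0.5478).
= 0.8071 × 0.9147 × 0.5035 × 0.4522 = 0.168088.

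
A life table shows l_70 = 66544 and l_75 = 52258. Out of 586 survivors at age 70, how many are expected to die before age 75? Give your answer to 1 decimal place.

The relevant probability is 1 − 52258/66544 = 0.214685.
Expected number = 586 × 0.214685 = 125.8.

125.8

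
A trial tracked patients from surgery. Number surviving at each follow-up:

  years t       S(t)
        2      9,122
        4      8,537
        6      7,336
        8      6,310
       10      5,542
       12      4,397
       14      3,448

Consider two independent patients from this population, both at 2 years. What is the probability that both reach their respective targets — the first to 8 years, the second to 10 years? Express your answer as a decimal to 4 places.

p₁ = S(8)/S(2) = 6,310/9,122 = 0.691734; p₂ = S(10)/S(2) = 5,542/9,122 = 0.607542.
P(both) = p₁ × p₂ = 0.691734 × 0.607542 = 0.420257.

0.4203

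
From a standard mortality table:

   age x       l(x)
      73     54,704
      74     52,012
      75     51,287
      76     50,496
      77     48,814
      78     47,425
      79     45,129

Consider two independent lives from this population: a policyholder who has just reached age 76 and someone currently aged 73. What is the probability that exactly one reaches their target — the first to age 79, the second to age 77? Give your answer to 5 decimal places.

0.19107

p₁ = l(79)/l(76) = 45,129/50,496 = 0.893714; p₂ = l(77)/l(73) = 48,814/54,704 = 0.892330.
P(exactly one) = p₁(1−p₂) + (1−p₁)p₂ = 0.096226 + 0.094842 = 0.191068.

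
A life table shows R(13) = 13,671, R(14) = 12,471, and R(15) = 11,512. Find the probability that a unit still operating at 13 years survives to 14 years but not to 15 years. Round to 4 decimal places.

0.0701

This is the probability of reaching 14 but not 15, conditional on being operational at 13: (R(14) − R(15)) / R(13).
= (12,471 − 11,512) / 13,671 = 959 / 13,671 = 0.070148.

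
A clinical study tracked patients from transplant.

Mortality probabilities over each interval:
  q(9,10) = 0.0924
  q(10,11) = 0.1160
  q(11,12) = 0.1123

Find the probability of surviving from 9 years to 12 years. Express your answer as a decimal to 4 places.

0.7122

P(survive 9→12) = (1 − 0.0924) × (1 − 0.1160) × (1 − 0.1123).
= 0.9076 × 0.8840 × 0.8877 = 0.712218.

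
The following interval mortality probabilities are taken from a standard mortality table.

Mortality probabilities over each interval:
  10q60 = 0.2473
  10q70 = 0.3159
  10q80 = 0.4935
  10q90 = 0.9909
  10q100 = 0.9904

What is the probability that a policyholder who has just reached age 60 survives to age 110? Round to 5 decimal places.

0.00002

50p60 = (1 − 0.2473) × (1 − 0.3159) × (1 − 0.4935) × (1 − 0.9909) × (1 − 0.9904).
= 0.7527 × 0.6841 × 0.5065 × 0.0091 × 0.0096 = 0.000023.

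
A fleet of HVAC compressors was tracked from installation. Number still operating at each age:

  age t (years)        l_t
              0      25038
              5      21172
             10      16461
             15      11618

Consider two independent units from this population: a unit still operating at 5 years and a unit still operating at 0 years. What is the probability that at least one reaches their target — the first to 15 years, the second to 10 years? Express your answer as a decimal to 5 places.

0.84542

p₁ = l_15/l_5 = 11618/21172 = 0.548744; p₂ = l_10/l_0 = 16461/25038 = 0.657441.
P(at least one) = 1 − (1−p₁)(1−p₂) = 1 − 0.451256 × 0.342559 = 0.845418.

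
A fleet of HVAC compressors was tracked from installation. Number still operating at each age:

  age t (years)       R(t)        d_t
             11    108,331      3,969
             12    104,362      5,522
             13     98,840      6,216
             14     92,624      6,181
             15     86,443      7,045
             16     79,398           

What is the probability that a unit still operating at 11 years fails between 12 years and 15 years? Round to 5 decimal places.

This is the probability of reaching 12 but not 15, conditional on being operational at 11: (R(12) − R(15)) / R(11).
= (104,362 − 86,443) / 108,331 = 17,919 / 108,331 = 0.165410.

0.16541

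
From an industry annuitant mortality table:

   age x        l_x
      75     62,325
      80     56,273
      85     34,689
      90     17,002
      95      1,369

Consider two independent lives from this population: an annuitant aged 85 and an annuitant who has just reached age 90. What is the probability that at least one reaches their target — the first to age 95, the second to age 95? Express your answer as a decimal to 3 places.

0.117

p₁ = l_95/l_85 = 1,369/34,689 = 0.039465; p₂ = l_95/l_90 = 1,369/17,002 = 0.080520.
P(at least one) = 1 − (1−p₁)(1−p₂) = 1 − 0.960535 × 0.919480 = 0.116807.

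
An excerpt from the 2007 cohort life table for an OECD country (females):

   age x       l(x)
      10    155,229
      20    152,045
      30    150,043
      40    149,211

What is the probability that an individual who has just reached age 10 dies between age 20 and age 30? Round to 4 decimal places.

0.0129

This is the probability of reaching 20 but not 30, conditional on being alive at 10: (l(20) − l(30)) / l(10).
= (152,045 − 150,043) / 155,229 = 2,002 / 155,229 = 0.012897.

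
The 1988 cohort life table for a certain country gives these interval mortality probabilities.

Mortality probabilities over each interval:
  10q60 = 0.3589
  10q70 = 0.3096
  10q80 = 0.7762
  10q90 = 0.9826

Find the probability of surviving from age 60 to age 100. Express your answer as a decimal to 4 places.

0.0017

Chaining the interval survival probabilities: (1 − 0.3589) × (1 − 0.3096) × (1 − 0.7762) × (1 − 0.9826).
= 0.6411 × 0.6904 × 0.2238 × 0.0174 = 0.001724.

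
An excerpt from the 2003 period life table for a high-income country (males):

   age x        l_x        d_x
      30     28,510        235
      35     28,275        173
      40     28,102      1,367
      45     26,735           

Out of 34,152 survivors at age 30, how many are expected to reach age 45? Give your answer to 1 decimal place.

32025.7

The relevant probability is 26,735/28,510 = 0.937741.
Expected number = 34,152 × 0.937741 = 32025.7.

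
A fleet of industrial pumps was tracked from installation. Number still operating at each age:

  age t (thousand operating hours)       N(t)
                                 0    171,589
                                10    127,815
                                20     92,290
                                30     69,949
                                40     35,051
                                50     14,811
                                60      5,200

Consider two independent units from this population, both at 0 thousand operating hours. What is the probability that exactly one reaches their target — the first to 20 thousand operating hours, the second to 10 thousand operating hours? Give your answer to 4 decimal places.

0.4815

p₁ = N(20)/N(0) = 92,290/171,589 = 0.537855; p₂ = N(10)/N(0) = 127,815/171,589 = 0.744890.
P(exactly one) = p₁(1−p₂) + (1−p₁)p₂ = 0.137212 + 0.344247 = 0.481459.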